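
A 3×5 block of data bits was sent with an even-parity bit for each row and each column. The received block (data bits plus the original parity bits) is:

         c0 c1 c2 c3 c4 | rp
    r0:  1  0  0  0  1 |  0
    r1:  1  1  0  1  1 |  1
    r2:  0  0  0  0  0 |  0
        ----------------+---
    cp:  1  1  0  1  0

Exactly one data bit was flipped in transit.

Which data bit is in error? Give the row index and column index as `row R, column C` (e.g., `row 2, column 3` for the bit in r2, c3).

row 1, column 0

Recompute each row's even parity and compare to rp:
  r0: data parity 0, sent rp 0 → ok
  r1: data parity 0, sent rp 1 → mismatch
  r2: data parity 0, sent rp 0 → ok
Recompute each column's even parity and compare to cp:
  c0: data parity 0, sent cp 1 → mismatch
  c1: data parity 1, sent cp 1 → ok
  c2: data parity 0, sent cp 0 → ok
  c3: data parity 1, sent cp 1 → ok
  c4: data parity 0, sent cp 0 → ok
Exactly one row (r1) and one column (c0) fail → the flipped bit is at their intersection.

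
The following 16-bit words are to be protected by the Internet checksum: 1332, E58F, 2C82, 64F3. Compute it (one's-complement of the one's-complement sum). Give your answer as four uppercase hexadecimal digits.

75C8

One's-complement addition (fold any carry out of bit 15 back into bit 0):
  0x1332 + 0xE58F = 0x0F8C1
  0xF8C1 + 0x2C82 = 0x12543 → wrap carry → 0x2544
  0x2544 + 0x64F3 = 0x08A37
One's-complement sum = 0x8A37.
Checksum = ~0x8A37 & 0xFFFF = 0x75C8.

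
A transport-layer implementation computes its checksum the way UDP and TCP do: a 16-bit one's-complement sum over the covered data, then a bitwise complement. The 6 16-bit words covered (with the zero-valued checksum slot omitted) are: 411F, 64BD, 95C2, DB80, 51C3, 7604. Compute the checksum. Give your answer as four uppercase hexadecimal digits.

2118

One's-complement addition (fold any carry out of bit 15 back into bit 0):
  0x411F + 0x64BD = 0x0A5DC
  0xA5DC + 0x95C2 = 0x13B9E → wrap carry → 0x3B9F
  0x3B9F + 0xDB80 = 0x1171F → wrap carry → 0x1720
  0x1720 + 0x51C3 = 0x068E3
  0x68E3 + 0x7604 = 0x0DEE7
One's-complement sum = 0xDEE7.
Checksum = ~0xDEE7 & 0xFFFF = 0x2118.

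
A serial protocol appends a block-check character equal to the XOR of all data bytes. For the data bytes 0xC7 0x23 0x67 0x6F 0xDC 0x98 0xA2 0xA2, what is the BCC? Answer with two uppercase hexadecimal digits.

A8

XOR the bytes together:
  start with 0xC7
  0xC7 ⊕ 0x23 = 0xE4
  0xE4 ⊕ 0x67 = 0x83
  0x83 ⊕ 0x6F = 0xEC
  0xEC ⊕ 0xDC = 0x30
  0x30 ⊕ 0x98 = 0xA8
  0xA8 ⊕ 0xA2 = 0x0A
  0x0A ⊕ 0xA2 = 0xA8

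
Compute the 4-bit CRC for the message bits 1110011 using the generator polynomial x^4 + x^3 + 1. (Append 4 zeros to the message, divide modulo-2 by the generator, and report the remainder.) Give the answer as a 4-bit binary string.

Append 4 zeros: 11100110000. Divide by 11001 (XOR where the leading bit is 1):
  pos 0: 11100 XOR 11001 = 00101
  pos 2: 10111 XOR 11001 = 01110
  pos 3: 11100 XOR 11001 = 00101
  pos 5: 10100 XOR 11001 = 01101
  pos 6: 11010 XOR 11001 = 00011
Remainder (last 4 bits) = 0011. This is the CRC / FCS.

0011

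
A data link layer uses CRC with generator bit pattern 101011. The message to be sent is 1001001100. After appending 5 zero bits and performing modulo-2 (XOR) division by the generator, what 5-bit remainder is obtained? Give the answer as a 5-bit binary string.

Append 5 zeros: 100100110000000. Divide by 101011 (XOR where the leading bit is 1):
  pos 0: 100100 XOR 101011 = 001111
  pos 2: 111111 XOR 101011 = 010100
  pos 3: 101000 XOR 101011 = 000011
  pos 7: 110000 XOR 101011 = 011011
  pos 8: 110110 XOR 101011 = 011101
  pos 9: 111010 XOR 101011 = 010001
Remainder (last 5 bits) = 10001. This is the CRC / FCS.

10001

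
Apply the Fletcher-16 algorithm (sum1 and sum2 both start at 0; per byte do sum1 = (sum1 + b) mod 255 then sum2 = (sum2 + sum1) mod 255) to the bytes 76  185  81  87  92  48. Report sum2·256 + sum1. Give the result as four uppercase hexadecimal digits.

9E3B

Running sums (mod 255):
  after byte 0 (76): sum1=76, sum2=76
  after byte 1 (185): sum1=6, sum2=82
  after byte 2 (81): sum1=87, sum2=169
  after byte 3 (87): sum1=174, sum2=88
  after byte 4 (92): sum1=11, sum2=99
  after byte 5 (48): sum1=59, sum2=158
Checksum = sum2·256 + sum1 = 158·256 + 59 = 40507 = 0x9E3B.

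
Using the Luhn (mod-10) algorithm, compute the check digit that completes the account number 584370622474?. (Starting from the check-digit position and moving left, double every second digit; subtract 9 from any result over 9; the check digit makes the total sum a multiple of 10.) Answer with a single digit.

6

Partial digits right→left: 4 7 4 2 2 6 0 7 3 4 8 5
Double every second digit counting from the check-digit position (so the 1st, 3rd, 5th, ... of the partial from the right).
  doubled (with −9 where >9): 8 8 4 0 6 7 → sum 33
  kept as-is: 7 2 6 7 4 5 → sum 31
Total = 33 + 31 = 64.
Check digit = (10 − (64 mod 10)) mod 10 = 6.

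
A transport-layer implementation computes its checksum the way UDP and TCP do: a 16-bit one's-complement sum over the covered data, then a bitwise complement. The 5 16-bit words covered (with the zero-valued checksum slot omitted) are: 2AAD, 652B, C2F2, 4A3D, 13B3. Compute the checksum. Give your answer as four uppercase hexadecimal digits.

One's-complement addition (fold any carry out of bit 15 back into bit 0):
  0x2AAD + 0x652B = 0x08FD8
  0x8FD8 + 0xC2F2 = 0x152CA → wrap carry → 0x52CB
  0x52CB + 0x4A3D = 0x09D08
  0x9D08 + 0x13B3 = 0x0B0BB
One's-complement sum = 0xB0BB.
Checksum = ~0xB0BB & 0xFFFF = 0x4F44.

4F44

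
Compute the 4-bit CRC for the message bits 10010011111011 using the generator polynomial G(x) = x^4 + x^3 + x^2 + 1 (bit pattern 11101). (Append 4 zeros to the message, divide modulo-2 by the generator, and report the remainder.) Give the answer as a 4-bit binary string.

Append 4 zeros: 100100111110110000. Divide by 11101 (XOR where the leading bit is 1):
  pos 0: 10010 XOR 11101 = 01111
  pos 1: 11110 XOR 11101 = 00011
  pos 4: 11111 XOR 11101 = 00010
  pos 7: 10110 XOR 11101 = 01011
  pos 8: 10111 XOR 11101 = 01010
  pos 9: 10101 XOR 11101 = 01000
  pos 10: 10000 XOR 11101 = 01101
  pos 11: 11010 XOR 11101 = 00111
  pos 13: 11100 XOR 11101 = 00001
Remainder (last 4 bits) = 0001. This is the CRC / FCS.

0001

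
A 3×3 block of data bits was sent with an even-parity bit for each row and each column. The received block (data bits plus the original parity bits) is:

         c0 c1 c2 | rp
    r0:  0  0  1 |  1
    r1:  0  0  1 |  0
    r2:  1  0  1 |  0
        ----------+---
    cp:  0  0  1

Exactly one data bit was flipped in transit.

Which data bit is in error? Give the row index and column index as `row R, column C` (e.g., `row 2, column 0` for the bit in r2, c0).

row 1, column 0

Recompute each row's even parity and compare to rp:
  r0: data parity 1, sent rp 1 → ok
  r1: data parity 1, sent rp 0 → mismatch
  r2: data parity 0, sent rp 0 → ok
Recompute each column's even parity and compare to cp:
  c0: data parity 1, sent cp 0 → mismatch
  c1: data parity 0, sent cp 0 → ok
  c2: data parity 1, sent cp 1 → ok
Exactly one row (r1) and one column (c0) fail → the flipped bit is at their intersection.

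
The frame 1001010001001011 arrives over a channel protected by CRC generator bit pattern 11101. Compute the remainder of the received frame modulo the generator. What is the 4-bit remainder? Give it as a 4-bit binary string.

Modulo-2 division of 1001010001001011 by 11101:
  pos 0: 10010 XOR 11101 = 01111
  pos 1: 11111 XOR 11101 = 00010
  pos 4: 10000 XOR 11101 = 01101
  pos 5: 11011 XOR 11101 = 00110
  pos 7: 11000 XOR 11101 = 00101
  pos 9: 10110 XOR 11101 = 01011
  pos 10: 10111 XOR 11101 = 01010
  pos 11: 10101 XOR 11101 = 01000
Remainder = 1000 (nonzero — an error is detected).

1000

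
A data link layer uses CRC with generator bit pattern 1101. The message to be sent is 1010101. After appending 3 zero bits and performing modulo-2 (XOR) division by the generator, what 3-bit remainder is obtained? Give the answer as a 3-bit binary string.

011

Append 3 zeros: 1010101000. Divide by 1101 (XOR where the leading bit is 1):
  pos 0: 1010 XOR 1101 = 0111
  pos 1: 1111 XOR 1101 = 0010
  pos 3: 1001 XOR 1101 = 0100
  pos 4: 1000 XOR 1101 = 0101
  pos 5: 1010 XOR 1101 = 0111
  pos 6: 1110 XOR 1101 = 0011
Remainder (last 3 bits) = 011. This is the CRC / FCS.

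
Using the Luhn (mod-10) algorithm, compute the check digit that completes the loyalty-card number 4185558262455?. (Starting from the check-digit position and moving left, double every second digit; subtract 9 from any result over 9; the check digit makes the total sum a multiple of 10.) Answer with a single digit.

Partial digits right→left: 5 5 4 2 6 2 8 5 5 5 8 1 4
Double every second digit counting from the check-digit position (so the 1st, 3rd, 5th, ... of the partial from the right).
  doubled (with −9 where >9): 1 8 3 7 1 7 8 → sum 35
  kept as-is: 5 2 2 5 5 1 → sum 20
Total = 35 + 20 = 55.
Check digit = (10 − (55 mod 10)) mod 10 = 5.

5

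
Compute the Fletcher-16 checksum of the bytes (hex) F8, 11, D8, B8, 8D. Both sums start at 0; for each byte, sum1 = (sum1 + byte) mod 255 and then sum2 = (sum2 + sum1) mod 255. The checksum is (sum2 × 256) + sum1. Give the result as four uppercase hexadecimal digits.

Running sums (mod 255):
  after byte 0 (F8): sum1=248, sum2=248
  after byte 1 (11): sum1=10, sum2=3
  after byte 2 (D8): sum1=226, sum2=229
  after byte 3 (B8): sum1=155, sum2=129
  after byte 4 (8D): sum1=41, sum2=170
Checksum = sum2·256 + sum1 = 170·256 + 41 = 43561 = 0xAA29.

AA29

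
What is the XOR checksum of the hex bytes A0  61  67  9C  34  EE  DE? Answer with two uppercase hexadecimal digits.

XOR the bytes together:
  start with 0xA0
  0xA0 ⊕ 0x61 = 0xC1
  0xC1 ⊕ 0x67 = 0xA6
  0xA6 ⊕ 0x9C = 0x3A
  0x3A ⊕ 0x34 = 0x0E
  0x0E ⊕ 0xEE = 0xE0
  0xE0 ⊕ 0xDE = 0x3E

3E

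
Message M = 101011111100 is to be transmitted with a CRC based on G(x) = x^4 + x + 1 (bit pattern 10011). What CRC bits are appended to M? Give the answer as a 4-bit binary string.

1101

Append 4 zeros: 1010111111000000. Divide by 10011 (XOR where the leading bit is 1):
  pos 0: 10101 XOR 10011 = 00110
  pos 2: 11011 XOR 10011 = 01000
  pos 3: 10001 XOR 10011 = 00010
  pos 6: 10110 XOR 10011 = 00101
  pos 8: 10100 XOR 10011 = 00111
  pos 10: 11100 XOR 10011 = 01111
  pos 11: 11110 XOR 10011 = 01101
Remainder (last 4 bits) = 1101. This is the CRC / FCS.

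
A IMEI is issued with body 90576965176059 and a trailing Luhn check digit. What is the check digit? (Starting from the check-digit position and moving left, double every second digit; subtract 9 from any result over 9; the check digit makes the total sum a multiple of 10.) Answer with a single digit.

Partial digits right→left: 9 5 0 6 7 1 5 6 9 6 7 5 0 9
Double every second digit counting from the check-digit position (so the 1st, 3rd, 5th, ... of the partial from the right).
  doubled (with −9 where >9): 9 0 5 1 9 5 0 → sum 29
  kept as-is: 5 6 1 6 6 5 9 → sum 38
Total = 29 + 38 = 67.
Check digit = (10 − (67 mod 10)) mod 10 = 3.

3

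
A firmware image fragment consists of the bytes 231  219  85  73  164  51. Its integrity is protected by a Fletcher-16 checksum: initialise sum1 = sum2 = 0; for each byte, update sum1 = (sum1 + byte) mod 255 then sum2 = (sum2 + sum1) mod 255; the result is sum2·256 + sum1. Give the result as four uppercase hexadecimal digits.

683A

Running sums (mod 255):
  after byte 0 (231): sum1=231, sum2=231
  after byte 1 (219): sum1=195, sum2=171
  after byte 2 (85): sum1=25, sum2=196
  after byte 3 (73): sum1=98, sum2=39
  after byte 4 (164): sum1=7, sum2=46
  after byte 5 (51): sum1=58, sum2=104
Checksum = sum2·256 + sum1 = 104·256 + 58 = 26682 = 0x683A.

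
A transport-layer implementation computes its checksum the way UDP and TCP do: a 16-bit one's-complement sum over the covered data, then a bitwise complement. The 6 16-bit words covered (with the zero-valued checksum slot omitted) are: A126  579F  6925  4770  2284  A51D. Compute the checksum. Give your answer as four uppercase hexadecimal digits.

8F02

One's-complement addition (fold any carry out of bit 15 back into bit 0):
  0xA126 + 0x579F = 0x0F8C5
  0xF8C5 + 0x6925 = 0x161EA → wrap carry → 0x61EB
  0x61EB + 0x4770 = 0x0A95B
  0xA95B + 0x2284 = 0x0CBDF
  0xCBDF + 0xA51D = 0x170FC → wrap carry → 0x70FD
One's-complement sum = 0x70FD.
Checksum = ~0x70FD & 0xFFFF = 0x8F02.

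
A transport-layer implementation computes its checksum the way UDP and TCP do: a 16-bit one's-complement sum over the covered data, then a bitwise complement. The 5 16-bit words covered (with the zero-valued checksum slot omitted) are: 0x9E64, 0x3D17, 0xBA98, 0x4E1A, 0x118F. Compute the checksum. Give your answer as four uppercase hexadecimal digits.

0A42

One's-complement addition (fold any carry out of bit 15 back into bit 0):
  0x9E64 + 0x3D17 = 0x0DB7B
  0xDB7B + 0xBA98 = 0x19613 → wrap carry → 0x9614
  0x9614 + 0x4E1A = 0x0E42E
  0xE42E + 0x118F = 0x0F5BD
One's-complement sum = 0xF5BD.
Checksum = ~0xF5BD & 0xFFFF = 0x0A42.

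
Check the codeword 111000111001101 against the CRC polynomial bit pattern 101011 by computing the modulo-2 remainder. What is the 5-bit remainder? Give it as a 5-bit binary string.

Modulo-2 division of 111000111001101 by 101011:
  pos 0: 111000 XOR 101011 = 010011
  pos 1: 100111 XOR 101011 = 001100
  pos 3: 110011 XOR 101011 = 011000
  pos 4: 110000 XOR 101011 = 011011
  pos 5: 110110 XOR 101011 = 011101
  pos 6: 111011 XOR 101011 = 010000
  pos 7: 100001 XOR 101011 = 001010
  pos 9: 101001 XOR 101011 = 000010
Remainder = 00010 (nonzero — an error is detected).

00010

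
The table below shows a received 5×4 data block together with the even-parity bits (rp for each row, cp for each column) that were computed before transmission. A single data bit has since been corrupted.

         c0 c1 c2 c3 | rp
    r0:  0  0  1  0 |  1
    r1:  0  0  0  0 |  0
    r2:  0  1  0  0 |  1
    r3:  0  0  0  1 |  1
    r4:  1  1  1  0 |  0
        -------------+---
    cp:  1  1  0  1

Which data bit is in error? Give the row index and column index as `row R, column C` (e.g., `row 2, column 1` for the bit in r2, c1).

Recompute each row's even parity and compare to rp:
  r0: data parity 1, sent rp 1 → ok
  r1: data parity 0, sent rp 0 → ok
  r2: data parity 1, sent rp 1 → ok
  r3: data parity 1, sent rp 1 → ok
  r4: data parity 1, sent rp 0 → mismatch
Recompute each column's even parity and compare to cp:
  c0: data parity 1, sent cp 1 → ok
  c1: data parity 0, sent cp 1 → mismatch
  c2: data parity 0, sent cp 0 → ok
  c3: data parity 1, sent cp 1 → ok
Exactly one row (r4) and one column (c1) fail → the flipped bit is at their intersection.

row 4, column 1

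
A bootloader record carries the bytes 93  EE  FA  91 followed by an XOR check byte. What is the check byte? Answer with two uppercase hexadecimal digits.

16

XOR the bytes together:
  start with 0x93
  0x93 ⊕ 0xEE = 0x7D
  0x7D ⊕ 0xFA = 0x87
  0x87 ⊕ 0x91 = 0x16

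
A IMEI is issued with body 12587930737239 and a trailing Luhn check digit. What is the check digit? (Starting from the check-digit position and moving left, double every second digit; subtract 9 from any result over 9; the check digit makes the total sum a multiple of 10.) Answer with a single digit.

8

Partial digits right→left: 9 3 2 7 3 7 0 3 9 7 8 5 2 1
Double every second digit counting from the check-digit position (so the 1st, 3rd, 5th, ... of the partial from the right).
  doubled (with −9 where >9): 9 4 6 0 9 7 4 → sum 39
  kept as-is: 3 7 7 3 7 5 1 → sum 33
Total = 39 + 33 = 72.
Check digit = (10 − (72 mod 10)) mod 10 = 8.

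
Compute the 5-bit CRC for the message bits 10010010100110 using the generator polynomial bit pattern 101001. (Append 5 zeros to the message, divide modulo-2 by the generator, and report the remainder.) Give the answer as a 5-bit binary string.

01101

Append 5 zeros: 1001001010011000000. Divide by 101001 (XOR where the leading bit is 1):
  pos 0: 100100 XOR 101001 = 001101
  pos 2: 110110 XOR 101001 = 011111
  pos 3: 111111 XOR 101001 = 010110
  pos 4: 101100 XOR 101001 = 000101
  pos 7: 101011 XOR 101001 = 000010
  pos 11: 100000 XOR 101001 = 001001
  pos 13: 100100 XOR 101001 = 001101
Remainder (last 5 bits) = 01101. This is the CRC / FCS.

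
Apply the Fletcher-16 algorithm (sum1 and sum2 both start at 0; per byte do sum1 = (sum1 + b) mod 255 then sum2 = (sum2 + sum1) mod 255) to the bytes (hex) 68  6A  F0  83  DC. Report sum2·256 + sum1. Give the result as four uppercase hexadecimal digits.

Running sums (mod 255):
  after byte 0 (68): sum1=104, sum2=104
  after byte 1 (6A): sum1=210, sum2=59
  after byte 2 (F0): sum1=195, sum2=254
  after byte 3 (83): sum1=71, sum2=70
  after byte 4 (DC): sum1=36, sum2=106
Checksum = sum2·256 + sum1 = 106·256 + 36 = 27172 = 0x6A24.

6A24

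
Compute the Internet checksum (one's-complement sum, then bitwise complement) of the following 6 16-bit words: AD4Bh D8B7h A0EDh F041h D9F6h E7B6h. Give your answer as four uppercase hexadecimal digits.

One's-complement addition (fold any carry out of bit 15 back into bit 0):
  0xAD4B + 0xD8B7 = 0x18602 → wrap carry → 0x8603
  0x8603 + 0xA0ED = 0x126F0 → wrap carry → 0x26F1
  0x26F1 + 0xF041 = 0x11732 → wrap carry → 0x1733
  0x1733 + 0xD9F6 = 0x0F129
  0xF129 + 0xE7B6 = 0x1D8DF → wrap carry → 0xD8E0
One's-complement sum = 0xD8E0.
Checksum = ~0xD8E0 & 0xFFFF = 0x271F.

271F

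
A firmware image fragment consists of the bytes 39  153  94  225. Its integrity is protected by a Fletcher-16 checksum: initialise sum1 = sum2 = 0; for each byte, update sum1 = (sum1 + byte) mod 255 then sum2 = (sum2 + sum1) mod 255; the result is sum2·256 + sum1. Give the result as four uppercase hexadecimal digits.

0801

Running sums (mod 255):
  after byte 0 (39): sum1=39, sum2=39
  after byte 1 (153): sum1=192, sum2=231
  after byte 2 (94): sum1=31, sum2=7
  after byte 3 (225): sum1=1, sum2=8
Checksum = sum2·256 + sum1 = 8·256 + 1 = 2049 = 0x0801.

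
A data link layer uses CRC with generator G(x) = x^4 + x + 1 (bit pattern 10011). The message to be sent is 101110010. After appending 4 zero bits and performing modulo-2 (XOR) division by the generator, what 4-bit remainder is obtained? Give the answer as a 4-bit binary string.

0001

Append 4 zeros: 1011100100000. Divide by 10011 (XOR where the leading bit is 1):
  pos 0: 10111 XOR 10011 = 00100
  pos 2: 10000 XOR 10011 = 00011
  pos 5: 11100 XOR 10011 = 01111
  pos 6: 11110 XOR 10011 = 01101
  pos 7: 11010 XOR 10011 = 01001
  pos 8: 10010 XOR 10011 = 00001
Remainder (last 4 bits) = 0001. This is the CRC / FCS.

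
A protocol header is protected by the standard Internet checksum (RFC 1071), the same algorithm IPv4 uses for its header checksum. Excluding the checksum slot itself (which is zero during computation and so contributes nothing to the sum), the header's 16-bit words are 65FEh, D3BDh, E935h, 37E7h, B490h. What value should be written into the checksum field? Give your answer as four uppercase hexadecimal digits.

One's-complement addition (fold any carry out of bit 15 back into bit 0):
  0x65FE + 0xD3BD = 0x139BB → wrap carry → 0x39BC
  0x39BC + 0xE935 = 0x122F1 → wrap carry → 0x22F2
  0x22F2 + 0x37E7 = 0x05AD9
  0x5AD9 + 0xB490 = 0x10F69 → wrap carry → 0x0F6A
One's-complement sum = 0x0F6A.
Checksum = ~0x0F6A & 0xFFFF = 0xF095.

F095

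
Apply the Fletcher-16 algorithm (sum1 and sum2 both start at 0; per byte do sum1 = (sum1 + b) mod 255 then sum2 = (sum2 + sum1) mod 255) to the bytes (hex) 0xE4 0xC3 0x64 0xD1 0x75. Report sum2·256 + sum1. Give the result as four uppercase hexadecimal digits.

Running sums (mod 255):
  after byte 0 (0xE4): sum1=228, sum2=228
  after byte 1 (0xC3): sum1=168, sum2=141
  after byte 2 (0x64): sum1=13, sum2=154
  after byte 3 (0xD1): sum1=222, sum2=121
  after byte 4 (0x75): sum1=84, sum2=205
Checksum = sum2·256 + sum1 = 205·256 + 84 = 52564 = 0xCD54.

CD54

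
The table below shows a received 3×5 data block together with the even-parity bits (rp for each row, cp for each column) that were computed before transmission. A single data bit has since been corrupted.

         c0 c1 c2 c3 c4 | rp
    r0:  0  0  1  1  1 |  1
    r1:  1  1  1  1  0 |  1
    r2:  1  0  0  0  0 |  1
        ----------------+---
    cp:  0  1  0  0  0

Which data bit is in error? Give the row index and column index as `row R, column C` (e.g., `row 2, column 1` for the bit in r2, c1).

row 1, column 4

Recompute each row's even parity and compare to rp:
  r0: data parity 1, sent rp 1 → ok
  r1: data parity 0, sent rp 1 → mismatch
  r2: data parity 1, sent rp 1 → ok
Recompute each column's even parity and compare to cp:
  c0: data parity 0, sent cp 0 → ok
  c1: data parity 1, sent cp 1 → ok
  c2: data parity 0, sent cp 0 → ok
  c3: data parity 0, sent cp 0 → ok
  c4: data parity 1, sent cp 0 → mismatch
Exactly one row (r1) and one column (c4) fail → the flipped bit is at their intersection.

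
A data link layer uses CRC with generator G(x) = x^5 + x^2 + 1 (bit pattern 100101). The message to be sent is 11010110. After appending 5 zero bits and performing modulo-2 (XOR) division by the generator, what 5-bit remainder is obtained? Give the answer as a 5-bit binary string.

01101

Append 5 zeros: 1101011000000. Divide by 100101 (XOR where the leading bit is 1):
  pos 0: 110101 XOR 100101 = 010000
  pos 1: 100001 XOR 100101 = 000100
  pos 4: 100000 XOR 100101 = 000101
  pos 7: 101000 XOR 100101 = 001101
Remainder (last 5 bits) = 01101. This is the CRC / FCS.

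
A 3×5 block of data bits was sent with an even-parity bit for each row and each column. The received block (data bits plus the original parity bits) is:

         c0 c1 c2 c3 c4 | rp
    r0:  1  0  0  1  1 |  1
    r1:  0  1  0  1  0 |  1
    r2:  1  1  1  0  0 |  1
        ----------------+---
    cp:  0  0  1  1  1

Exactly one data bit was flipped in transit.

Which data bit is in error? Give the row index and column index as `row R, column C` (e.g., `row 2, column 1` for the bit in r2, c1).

Recompute each row's even parity and compare to rp:
  r0: data parity 1, sent rp 1 → ok
  r1: data parity 0, sent rp 1 → mismatch
  r2: data parity 1, sent rp 1 → ok
Recompute each column's even parity and compare to cp:
  c0: data parity 0, sent cp 0 → ok
  c1: data parity 0, sent cp 0 → ok
  c2: data parity 1, sent cp 1 → ok
  c3: data parity 0, sent cp 1 → mismatch
  c4: data parity 1, sent cp 1 → ok
Exactly one row (r1) and one column (c3) fail → the flipped bit is at their intersection.

row 1, column 3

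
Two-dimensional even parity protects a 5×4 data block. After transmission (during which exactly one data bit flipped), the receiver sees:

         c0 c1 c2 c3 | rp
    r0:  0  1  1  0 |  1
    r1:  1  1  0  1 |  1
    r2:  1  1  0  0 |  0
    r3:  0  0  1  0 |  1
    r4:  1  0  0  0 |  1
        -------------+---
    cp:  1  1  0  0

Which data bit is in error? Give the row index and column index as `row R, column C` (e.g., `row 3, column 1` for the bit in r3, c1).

row 0, column 3

Recompute each row's even parity and compare to rp:
  r0: data parity 0, sent rp 1 → mismatch
  r1: data parity 1, sent rp 1 → ok
  r2: data parity 0, sent rp 0 → ok
  r3: data parity 1, sent rp 1 → ok
  r4: data parity 1, sent rp 1 → ok
Recompute each column's even parity and compare to cp:
  c0: data parity 1, sent cp 1 → ok
  c1: data parity 1, sent cp 1 → ok
  c2: data parity 0, sent cp 0 → ok
  c3: data parity 1, sent cp 0 → mismatch
Exactly one row (r0) and one column (c3) fail → the flipped bit is at their intersection.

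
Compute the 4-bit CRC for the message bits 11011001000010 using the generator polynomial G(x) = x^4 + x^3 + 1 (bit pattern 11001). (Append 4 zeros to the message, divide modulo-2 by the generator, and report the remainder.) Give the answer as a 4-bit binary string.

Append 4 zeros: 110110010000100000. Divide by 11001 (XOR where the leading bit is 1):
  pos 0: 11011 XOR 11001 = 00010
  pos 3: 10001 XOR 11001 = 01000
  pos 4: 10000 XOR 11001 = 01001
  pos 5: 10010 XOR 11001 = 01011
  pos 6: 10110 XOR 11001 = 01111
  pos 7: 11110 XOR 11001 = 00111
  pos 9: 11110 XOR 11001 = 00111
  pos 11: 11100 XOR 11001 = 00101
  pos 13: 10100 XOR 11001 = 01101
Remainder (last 4 bits) = 1101. This is the CRC / FCS.

1101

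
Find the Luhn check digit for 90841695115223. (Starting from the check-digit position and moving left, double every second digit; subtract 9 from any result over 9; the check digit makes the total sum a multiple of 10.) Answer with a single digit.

Partial digits right→left: 3 2 2 5 1 1 5 9 6 1 4 8 0 9
Double every second digit counting from the check-digit position (so the 1st, 3rd, 5th, ... of the partial from the right).
  doubled (with −9 where >9): 6 4 2 1 3 8 0 → sum 24
  kept as-is: 2 5 1 9 1 8 9 → sum 35
Total = 24 + 35 = 59.
Check digit = (10 − (59 mod 10)) mod 10 = 1.

1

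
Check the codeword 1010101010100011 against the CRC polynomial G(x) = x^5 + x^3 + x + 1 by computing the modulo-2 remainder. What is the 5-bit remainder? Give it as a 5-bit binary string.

00000

Modulo-2 division of 1010101010100011 by 101011:
  pos 0: 101010 XOR 101011 = 000001
  pos 5: 110101 XOR 101011 = 011110
  pos 6: 111100 XOR 101011 = 010111
  pos 7: 101110 XOR 101011 = 000101
  pos 10: 101011 XOR 101011 = 000000
Remainder = 00000 (zero — the frame passes the CRC check).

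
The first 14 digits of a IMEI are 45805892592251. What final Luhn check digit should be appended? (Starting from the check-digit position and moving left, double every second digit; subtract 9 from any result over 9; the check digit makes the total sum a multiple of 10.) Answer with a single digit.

5

Partial digits right→left: 1 5 2 2 9 5 2 9 8 5 0 8 5 4
Double every second digit counting from the check-digit position (so the 1st, 3rd, 5th, ... of the partial from the right).
  doubled (with −9 where >9): 2 4 9 4 7 0 1 → sum 27
  kept as-is: 5 2 5 9 5 8 4 → sum 38
Total = 27 + 38 = 65.
Check digit = (10 − (65 mod 10)) mod 10 = 5.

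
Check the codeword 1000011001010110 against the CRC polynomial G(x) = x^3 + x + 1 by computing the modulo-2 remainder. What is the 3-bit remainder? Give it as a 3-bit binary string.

Modulo-2 division of 1000011001010110 by 1011:
  pos 0: 1000 XOR 1011 = 0011
  pos 2: 1101 XOR 1011 = 0110
  pos 3: 1101 XOR 1011 = 0110
  pos 4: 1100 XOR 1011 = 0111
  pos 5: 1110 XOR 1011 = 0101
  pos 6: 1011 XOR 1011 = 0000
  pos 11: 1011 XOR 1011 = 0000
Remainder = 000 (zero — the frame passes the CRC check).

000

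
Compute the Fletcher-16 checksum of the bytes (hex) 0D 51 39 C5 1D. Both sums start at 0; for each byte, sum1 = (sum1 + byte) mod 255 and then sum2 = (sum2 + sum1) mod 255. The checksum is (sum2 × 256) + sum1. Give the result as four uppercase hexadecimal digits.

Running sums (mod 255):
  after byte 0 (0D): sum1=13, sum2=13
  after byte 1 (51): sum1=94, sum2=107
  after byte 2 (39): sum1=151, sum2=3
  after byte 3 (C5): sum1=93, sum2=96
  after byte 4 (1D): sum1=122, sum2=218
Checksum = sum2·256 + sum1 = 218·256 + 122 = 55930 = 0xDA7A.

DA7A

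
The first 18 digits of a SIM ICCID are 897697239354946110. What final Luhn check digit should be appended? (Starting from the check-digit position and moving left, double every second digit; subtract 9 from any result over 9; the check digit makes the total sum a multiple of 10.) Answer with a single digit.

Partial digits right→left: 0 1 1 6 4 9 4 5 3 9 3 2 7 9 6 7 9 8
Double every second digit counting from the check-digit position (so the 1st, 3rd, 5th, ... of the partial from the right).
  doubled (with −9 where >9): 0 2 8 8 6 6 5 3 9 → sum 47
  kept as-is: 1 6 9 5 9 2 9 7 8 → sum 56
Total = 47 + 56 = 103.
Check digit = (10 − (103 mod 10)) mod 10 = 7.

7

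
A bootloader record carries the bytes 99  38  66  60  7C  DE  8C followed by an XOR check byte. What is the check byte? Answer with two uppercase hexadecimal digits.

89

XOR the bytes together:
  start with 0x99
  0x99 ⊕ 0x38 = 0xA1
  0xA1 ⊕ 0x66 = 0xC7
  0xC7 ⊕ 0x60 = 0xA7
  0xA7 ⊕ 0x7C = 0xDB
  0xDB ⊕ 0xDE = 0x05
  0x05 ⊕ 0x8C = 0x89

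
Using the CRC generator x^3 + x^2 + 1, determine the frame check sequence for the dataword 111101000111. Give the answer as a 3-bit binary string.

Append 3 zeros: 111101000111000. Divide by 1101 (XOR where the leading bit is 1):
  pos 0: 1111 XOR 1101 = 0010
  pos 2: 1001 XOR 1101 = 0100
  pos 3: 1000 XOR 1101 = 0101
  pos 4: 1010 XOR 1101 = 0111
  pos 5: 1110 XOR 1101 = 0011
  pos 7: 1111 XOR 1101 = 0010
  pos 9: 1010 XOR 1101 = 0111
  pos 10: 1110 XOR 1101 = 0011
Remainder (last 3 bits) = 110. This is the CRC / FCS.

110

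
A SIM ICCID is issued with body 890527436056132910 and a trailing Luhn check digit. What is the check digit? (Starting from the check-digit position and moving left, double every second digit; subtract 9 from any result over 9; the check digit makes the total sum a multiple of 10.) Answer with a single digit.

2

Partial digits right→left: 0 1 9 2 3 1 6 5 0 6 3 4 7 2 5 0 9 8
Double every second digit counting from the check-digit position (so the 1st, 3rd, 5th, ... of the partial from the right).
  doubled (with −9 where >9): 0 9 6 3 0 6 5 1 9 → sum 39
  kept as-is: 1 2 1 5 6 4 2 0 8 → sum 29
Total = 39 + 29 = 68.
Check digit = (10 − (68 mod 10)) mod 10 = 2.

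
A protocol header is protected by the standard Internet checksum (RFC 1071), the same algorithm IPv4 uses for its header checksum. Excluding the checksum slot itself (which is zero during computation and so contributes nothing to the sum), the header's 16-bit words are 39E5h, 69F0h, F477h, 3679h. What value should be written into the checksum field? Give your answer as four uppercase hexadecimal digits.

One's-complement addition (fold any carry out of bit 15 back into bit 0):
  0x39E5 + 0x69F0 = 0x0A3D5
  0xA3D5 + 0xF477 = 0x1984C → wrap carry → 0x984D
  0x984D + 0x3679 = 0x0CEC6
One's-complement sum = 0xCEC6.
Checksum = ~0xCEC6 & 0xFFFF = 0x3139.

3139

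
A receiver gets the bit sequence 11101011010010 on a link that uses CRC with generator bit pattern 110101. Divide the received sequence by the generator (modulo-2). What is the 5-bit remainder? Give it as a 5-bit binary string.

00000

Modulo-2 division of 11101011010010 by 110101:
  pos 0: 111010 XOR 110101 = 001111
  pos 2: 111111 XOR 110101 = 001010
  pos 4: 101001 XOR 110101 = 011100
  pos 5: 111000 XOR 110101 = 001101
  pos 7: 110101 XOR 110101 = 000000
Remainder = 00000 (zero — the frame passes the CRC check).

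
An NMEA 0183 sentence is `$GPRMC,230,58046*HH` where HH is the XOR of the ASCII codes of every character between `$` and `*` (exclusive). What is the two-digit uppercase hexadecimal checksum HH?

45

XOR the ASCII codes of the payload characters:
  'G' = 0x47 → acc = 0x47
  'P' = 0x50 → acc = 0x17
  'R' = 0x52 → acc = 0x45
  'M' = 0x4D → acc = 0x08
  'C' = 0x43 → acc = 0x4B
  ',' = 0x2C → acc = 0x67
  '2' = 0x32 → acc = 0x55
  '3' = 0x33 → acc = 0x66
  '0' = 0x30 → acc = 0x56
  ',' = 0x2C → acc = 0x7A
  '5' = 0x35 → acc = 0x4F
  '8' = 0x38 → acc = 0x77
  '0' = 0x30 → acc = 0x47
  '4' = 0x34 → acc = 0x73
  '6' = 0x36 → acc = 0x45
Checksum = 0x45.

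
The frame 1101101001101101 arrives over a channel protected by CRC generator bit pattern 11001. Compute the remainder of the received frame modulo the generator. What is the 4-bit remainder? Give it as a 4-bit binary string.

Modulo-2 division of 1101101001101101 by 11001:
  pos 0: 11011 XOR 11001 = 00010
  pos 3: 10010 XOR 11001 = 01011
  pos 4: 10110 XOR 11001 = 01111
  pos 5: 11111 XOR 11001 = 00110
  pos 7: 11010 XOR 11001 = 00011
  pos 10: 11110 XOR 11001 = 00111
Remainder = 1111 (nonzero — an error is detected).

1111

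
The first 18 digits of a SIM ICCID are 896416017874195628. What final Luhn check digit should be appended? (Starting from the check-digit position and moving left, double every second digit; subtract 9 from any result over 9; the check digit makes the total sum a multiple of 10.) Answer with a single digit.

Partial digits right→left: 8 2 6 5 9 1 4 7 8 7 1 0 6 1 4 6 9 8
Double every second digit counting from the check-digit position (so the 1st, 3rd, 5th, ... of the partial from the right).
  doubled (with −9 where >9): 7 3 9 8 7 2 3 8 9 → sum 56
  kept as-is: 2 5 1 7 7 0 1 6 8 → sum 37
Total = 56 + 37 = 93.
Check digit = (10 − (93 mod 10)) mod 10 = 7.

7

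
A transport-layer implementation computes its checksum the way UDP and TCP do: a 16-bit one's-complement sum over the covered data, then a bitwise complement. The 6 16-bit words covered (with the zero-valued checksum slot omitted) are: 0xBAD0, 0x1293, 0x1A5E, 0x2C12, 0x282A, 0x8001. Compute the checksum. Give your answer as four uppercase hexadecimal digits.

4400

One's-complement addition (fold any carry out of bit 15 back into bit 0):
  0xBAD0 + 0x1293 = 0x0CD63
  0xCD63 + 0x1A5E = 0x0E7C1
  0xE7C1 + 0x2C12 = 0x113D3 → wrap carry → 0x13D4
  0x13D4 + 0x282A = 0x03BFE
  0x3BFE + 0x8001 = 0x0BBFF
One's-complement sum = 0xBBFF.
Checksum = ~0xBBFF & 0xFFFF = 0x4400.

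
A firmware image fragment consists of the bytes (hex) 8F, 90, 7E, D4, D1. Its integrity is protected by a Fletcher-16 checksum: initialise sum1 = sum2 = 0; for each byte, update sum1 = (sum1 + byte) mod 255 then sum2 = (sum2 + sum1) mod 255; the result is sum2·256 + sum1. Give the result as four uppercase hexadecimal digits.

Running sums (mod 255):
  after byte 0 (8F): sum1=143, sum2=143
  after byte 1 (90): sum1=32, sum2=175
  after byte 2 (7E): sum1=158, sum2=78
  after byte 3 (D4): sum1=115, sum2=193
  after byte 4 (D1): sum1=69, sum2=7
Checksum = sum2·256 + sum1 = 7·256 + 69 = 1861 = 0x0745.

0745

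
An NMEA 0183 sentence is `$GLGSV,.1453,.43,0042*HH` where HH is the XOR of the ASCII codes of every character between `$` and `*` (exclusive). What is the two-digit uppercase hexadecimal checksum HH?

XOR the ASCII codes of the payload characters:
  'G' = 0x47 → acc = 0x47
  'L' = 0x4C → acc = 0x0B
  'G' = 0x47 → acc = 0x4C
  'S' = 0x53 → acc = 0x1F
  'V' = 0x56 → acc = 0x49
  ',' = 0x2C → acc = 0x65
  '.' = 0x2E → acc = 0x4B
  '1' = 0x31 → acc = 0x7A
  '4' = 0x34 → acc = 0x4E
  '5' = 0x35 → acc = 0x7B
  '3' = 0x33 → acc = 0x48
  ',' = 0x2C → acc = 0x64
  '.' = 0x2E → acc = 0x4A
  '4' = 0x34 → acc = 0x7E
  '3' = 0x33 → acc = 0x4D
  ',' = 0x2C → acc = 0x61
  '0' = 0x30 → acc = 0x51
  '0' = 0x30 → acc = 0x61
  '4' = 0x34 → acc = 0x55
  '2' = 0x32 → acc = 0x67
Checksum = 0x67.

67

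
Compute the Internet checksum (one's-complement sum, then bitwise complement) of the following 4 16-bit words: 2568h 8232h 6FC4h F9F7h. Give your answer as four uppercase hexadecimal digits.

EEA8

One's-complement addition (fold any carry out of bit 15 back into bit 0):
  0x2568 + 0x8232 = 0x0A79A
  0xA79A + 0x6FC4 = 0x1175E → wrap carry → 0x175F
  0x175F + 0xF9F7 = 0x11156 → wrap carry → 0x1157
One's-complement sum = 0x1157.
Checksum = ~0x1157 & 0xFFFF = 0xEEA8.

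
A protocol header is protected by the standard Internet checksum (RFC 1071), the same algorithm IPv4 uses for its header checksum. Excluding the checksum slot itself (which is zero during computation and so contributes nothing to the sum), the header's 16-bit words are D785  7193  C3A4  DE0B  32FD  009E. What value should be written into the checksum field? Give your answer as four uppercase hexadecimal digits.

E19A

One's-complement addition (fold any carry out of bit 15 back into bit 0):
  0xD785 + 0x7193 = 0x14918 → wrap carry → 0x4919
  0x4919 + 0xC3A4 = 0x10CBD → wrap carry → 0x0CBE
  0x0CBE + 0xDE0B = 0x0EAC9
  0xEAC9 + 0x32FD = 0x11DC6 → wrap carry → 0x1DC7
  0x1DC7 + 0x009E = 0x01E65
One's-complement sum = 0x1E65.
Checksum = ~0x1E65 & 0xFFFF = 0xE19A.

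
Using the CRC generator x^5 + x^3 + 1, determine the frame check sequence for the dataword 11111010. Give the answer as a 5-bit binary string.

10111

Append 5 zeros: 1111101000000. Divide by 101001 (XOR where the leading bit is 1):
  pos 0: 111110 XOR 101001 = 010111
  pos 1: 101111 XOR 101001 = 000110
  pos 4: 110000 XOR 101001 = 011001
  pos 5: 110010 XOR 101001 = 011011
  pos 6: 110110 XOR 101001 = 011111
  pos 7: 111110 XOR 101001 = 010111
Remainder (last 5 bits) = 10111. This is the CRC / FCS.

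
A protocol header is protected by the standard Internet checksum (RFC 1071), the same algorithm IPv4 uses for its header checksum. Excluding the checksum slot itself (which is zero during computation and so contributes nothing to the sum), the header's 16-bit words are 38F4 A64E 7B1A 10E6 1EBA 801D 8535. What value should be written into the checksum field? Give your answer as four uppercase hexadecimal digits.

One's-complement addition (fold any carry out of bit 15 back into bit 0):
  0x38F4 + 0xA64E = 0x0DF42
  0xDF42 + 0x7B1A = 0x15A5C → wrap carry → 0x5A5D
  0x5A5D + 0x10E6 = 0x06B43
  0x6B43 + 0x1EBA = 0x089FD
  0x89FD + 0x801D = 0x10A1A → wrap carry → 0x0A1B
  0x0A1B + 0x8535 = 0x08F50
One's-complement sum = 0x8F50.
Checksum = ~0x8F50 & 0xFFFF = 0x70AF.

70AF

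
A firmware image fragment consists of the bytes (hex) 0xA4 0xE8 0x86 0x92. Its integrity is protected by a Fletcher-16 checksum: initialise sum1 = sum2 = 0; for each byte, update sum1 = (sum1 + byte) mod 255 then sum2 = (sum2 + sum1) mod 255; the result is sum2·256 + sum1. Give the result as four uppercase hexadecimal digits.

ECA6

Running sums (mod 255):
  after byte 0 (0xA4): sum1=164, sum2=164
  after byte 1 (0xE8): sum1=141, sum2=50
  after byte 2 (0x86): sum1=20, sum2=70
  after byte 3 (0x92): sum1=166, sum2=236
Checksum = sum2·256 + sum1 = 236·256 + 166 = 60582 = 0xECA6.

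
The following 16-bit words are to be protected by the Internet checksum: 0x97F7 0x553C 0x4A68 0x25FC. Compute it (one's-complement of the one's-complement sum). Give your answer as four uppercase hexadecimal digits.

One's-complement addition (fold any carry out of bit 15 back into bit 0):
  0x97F7 + 0x553C = 0x0ED33
  0xED33 + 0x4A68 = 0x1379B → wrap carry → 0x379C
  0x379C + 0x25FC = 0x05D98
One's-complement sum = 0x5D98.
Checksum = ~0x5D98 & 0xFFFF = 0xA267.

A267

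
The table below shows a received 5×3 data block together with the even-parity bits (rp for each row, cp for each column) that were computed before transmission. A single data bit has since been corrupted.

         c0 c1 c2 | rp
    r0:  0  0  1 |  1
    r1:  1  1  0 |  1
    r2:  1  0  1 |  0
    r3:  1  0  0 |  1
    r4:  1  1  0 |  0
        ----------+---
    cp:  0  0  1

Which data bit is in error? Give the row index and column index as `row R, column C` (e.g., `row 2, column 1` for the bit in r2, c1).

Recompute each row's even parity and compare to rp:
  r0: data parity 1, sent rp 1 → ok
  r1: data parity 0, sent rp 1 → mismatch
  r2: data parity 0, sent rp 0 → ok
  r3: data parity 1, sent rp 1 → ok
  r4: data parity 0, sent rp 0 → ok
Recompute each column's even parity and compare to cp:
  c0: data parity 0, sent cp 0 → ok
  c1: data parity 0, sent cp 0 → ok
  c2: data parity 0, sent cp 1 → mismatch
Exactly one row (r1) and one column (c2) fail → the flipped bit is at their intersection.

row 1, column 2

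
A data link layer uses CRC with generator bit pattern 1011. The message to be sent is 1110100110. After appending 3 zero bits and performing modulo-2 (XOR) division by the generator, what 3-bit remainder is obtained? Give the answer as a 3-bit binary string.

001

Append 3 zeros: 1110100110000. Divide by 1011 (XOR where the leading bit is 1):
  pos 0: 1110 XOR 1011 = 0101
  pos 1: 1011 XOR 1011 = 0000
  pos 7: 1100 XOR 1011 = 0111
  pos 8: 1110 XOR 1011 = 0101
  pos 9: 1010 XOR 1011 = 0001
Remainder (last 3 bits) = 001. This is the CRC / FCS.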